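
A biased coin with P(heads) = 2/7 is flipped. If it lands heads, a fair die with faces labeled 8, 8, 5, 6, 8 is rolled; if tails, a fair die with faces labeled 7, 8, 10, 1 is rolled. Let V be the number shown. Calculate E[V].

E[V | heads] = (8+8+5+6+8)/5 = 7.
E[V | tails] = (7+8+10+1)/4 = 13/2.
E[V] = (2/7)·(7) + (5/7)·(13/2) = 93/14.

93/14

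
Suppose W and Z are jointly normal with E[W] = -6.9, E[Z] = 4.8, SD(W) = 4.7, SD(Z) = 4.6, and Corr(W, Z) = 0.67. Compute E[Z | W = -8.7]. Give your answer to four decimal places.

3.6197

The regression of Z on W has slope ρ·σ_Z/σ_W and passes through (μ_W, μ_Z).
E[Z | W=-8.7] = 4.8 + (0.67)·(4.6/4.7)·(-8.7 − (-6.9)) = 4.8 + (0.65574)·(-1.8) = 3.6197.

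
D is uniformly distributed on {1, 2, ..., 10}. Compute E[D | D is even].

6

Given D is even, D is equally likely to be any of {2, 4, 6, 8, 10}.
E[D | D is even] = (2 + 4 + 6 + 8 + 10) / 5 = 6.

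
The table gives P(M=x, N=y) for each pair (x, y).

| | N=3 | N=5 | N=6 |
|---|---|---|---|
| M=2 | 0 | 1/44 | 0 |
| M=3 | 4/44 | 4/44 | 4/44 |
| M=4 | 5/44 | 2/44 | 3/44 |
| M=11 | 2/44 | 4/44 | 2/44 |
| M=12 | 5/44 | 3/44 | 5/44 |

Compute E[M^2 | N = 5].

494/7

P(N = 5) = 7/22.
Σ M^2·P over the event = 4·(1/44) + 9·(4/44) + 16·(2/44) + 121·(4/44) + 144·(3/44) = 247/11.
E[M^2 | N = 5] = (247/11) / (7/22) = 494/7.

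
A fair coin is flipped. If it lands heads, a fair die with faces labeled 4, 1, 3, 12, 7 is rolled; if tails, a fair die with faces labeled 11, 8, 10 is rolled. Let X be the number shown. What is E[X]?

E[X | heads] = (4+1+3+12+7)/5 = 27/5.
E[X | tails] = (11+8+10)/3 = 29/3.
E[X] = (1/2)·(27/5) + (1/2)·(29/3) = 113/15.

113/15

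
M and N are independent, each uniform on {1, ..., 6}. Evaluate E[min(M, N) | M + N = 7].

2

Outcomes with M + N = 7: (1,6), (2,5), (3,4), (4,3), (5,2), (6,1), each with probability 1/36.
E[min(M, N) | M + N = 7] = (1 + 2 + 3 + 3 + 2 + 1) / 6 = 2.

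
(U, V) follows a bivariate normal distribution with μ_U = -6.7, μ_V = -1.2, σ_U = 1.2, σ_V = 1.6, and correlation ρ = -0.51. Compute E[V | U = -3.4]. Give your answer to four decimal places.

-3.4440

For a bivariate normal, E[V | U=x] = μ_V + ρ·(σ_V/σ_U)·(x − μ_U).
E[V | U=-3.4] = -1.2 + (-0.51)·(1.6/1.2)·(-3.4 − (-6.7)) = -1.2 + (-0.68)·(3.3) = -3.4440.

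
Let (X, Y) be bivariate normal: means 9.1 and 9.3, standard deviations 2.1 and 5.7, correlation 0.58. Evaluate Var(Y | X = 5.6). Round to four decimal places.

21.5604

The conditional variance in a bivariate normal is σ_Y²(1 − ρ²), independent of x.
Var(Y | X=5.6) = (5.7)²·(1 − (0.58)²) = 32.49·0.6636 = 21.5604.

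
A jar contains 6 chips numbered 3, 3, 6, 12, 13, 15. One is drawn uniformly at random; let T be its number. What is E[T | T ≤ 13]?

37/5

P(T ≤ 13) = 5/6.
Σ over the event: 3·1/3 + 6·1/6 + 12·1/6 + 13·1/6 = 37/6.
E[T | T ≤ 13] = (37/6) / (5/6) = 37/5.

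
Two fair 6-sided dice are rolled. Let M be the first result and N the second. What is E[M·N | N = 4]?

P(N = 4) = 1/6.
Summing MN·P(x,y) over outcomes with N = 4 gives 7/3.
E[M·N | N = 4] = (7/3) / (1/6) = 14.

14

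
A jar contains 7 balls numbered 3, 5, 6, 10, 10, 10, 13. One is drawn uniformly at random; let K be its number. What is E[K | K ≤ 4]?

3

P(K ≤ 4) = 1/7.
Σ over the event: 3·1/7 = 3/7.
E[K | K ≤ 4] = (3/7) / (1/7) = 3.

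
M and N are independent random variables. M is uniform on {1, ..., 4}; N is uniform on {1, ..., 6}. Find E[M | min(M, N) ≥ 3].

7/2

Outcomes with min(M, N) ≥ 3: (3,3), (3,4), (3,5), (3,6), (4,3), (4,4), (4,5), (4,6), each with probability 1/24.
E[M | min(M, N) ≥ 3] = (3 + 3 + 3 + 3 + 4 + 4 + 4 + 4) / 8 = 7/2.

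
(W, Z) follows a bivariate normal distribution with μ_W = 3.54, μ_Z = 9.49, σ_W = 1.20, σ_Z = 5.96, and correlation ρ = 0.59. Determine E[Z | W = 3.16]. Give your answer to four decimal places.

The regression of Z on W has slope ρ·σ_Z/σ_W and passes through (μ_W, μ_Z).
E[Z | W=3.16] = 9.49 + (0.59)·(5.96/1.20)·(3.16 − (3.54)) = 9.49 + (2.9303)·(-0.38) = 8.3765.

8.3765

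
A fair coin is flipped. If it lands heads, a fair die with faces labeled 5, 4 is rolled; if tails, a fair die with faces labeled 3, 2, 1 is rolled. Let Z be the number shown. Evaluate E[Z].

E[Z | heads] = (5+4)/2 = 9/2.
E[Z | tails] = (3+2+1)/3 = 2.
By the law of total expectation,
E[Z] = (1/2)·(9/2) + (1/2)·(2) = 13/4.

13/4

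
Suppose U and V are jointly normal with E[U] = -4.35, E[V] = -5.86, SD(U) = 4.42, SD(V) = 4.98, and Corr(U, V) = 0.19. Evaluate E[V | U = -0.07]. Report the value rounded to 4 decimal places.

-4.9438

E[V | U=x] = μ_V + ρ(σ_V/σ_U)(x − μ_U) for jointly normal variables.
E[V | U=-0.07] = -5.86 + (0.19)·(4.98/4.42)·(-0.07 − (-4.35)) = -5.86 + (0.21407)·(4.28) = -4.9438.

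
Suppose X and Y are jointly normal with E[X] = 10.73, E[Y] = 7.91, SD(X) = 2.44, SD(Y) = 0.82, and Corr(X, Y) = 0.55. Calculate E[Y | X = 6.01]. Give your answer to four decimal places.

For a bivariate normal, E[Y | X=x] = μ_Y + ρ·(σ_Y/σ_X)·(x − μ_X).
E[Y | X=6.01] = 7.91 + (0.55)·(0.82/2.44)·(6.01 − (10.73)) = 7.91 + (0.18484)·(-4.72) = 7.0376.

7.0376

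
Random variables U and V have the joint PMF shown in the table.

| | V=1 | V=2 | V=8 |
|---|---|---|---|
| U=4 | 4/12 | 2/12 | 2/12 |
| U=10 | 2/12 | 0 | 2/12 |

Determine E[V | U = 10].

9/2

P(U = 10) = 1/3.
Σ V·P over the event = 1·(2/12) + 8·(2/12) = 3/2.
E[V | U = 10] = (3/2) / (1/3) = 9/2.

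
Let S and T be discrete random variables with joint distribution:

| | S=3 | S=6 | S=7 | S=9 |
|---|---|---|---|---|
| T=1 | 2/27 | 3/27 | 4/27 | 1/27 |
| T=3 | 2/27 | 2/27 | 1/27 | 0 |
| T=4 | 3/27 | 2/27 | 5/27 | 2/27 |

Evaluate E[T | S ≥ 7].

36/13

P(S ≥ 7) = 13/27.
Σ T·P over the event = 1·(4/27) + 3·(1/27) + 4·(5/27) + 1·(1/27) + 4·(2/27) = 4/3.
E[T | S ≥ 7] = (4/3) / (13/27) = 36/13.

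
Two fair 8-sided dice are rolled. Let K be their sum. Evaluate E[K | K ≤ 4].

10/3

P(K ≤ 4) = 3/32.
Σ over the event: 2·1/64 + 3·1/32 + 4·3/64 = 5/16.
E[K | K ≤ 4] = (5/16) / (3/32) = 10/3.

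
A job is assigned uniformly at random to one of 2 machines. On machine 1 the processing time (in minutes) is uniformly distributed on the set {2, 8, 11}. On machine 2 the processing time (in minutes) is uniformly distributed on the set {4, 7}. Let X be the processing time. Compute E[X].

E[X | machine 1] = (2+8+11)/3 = 7.
E[X | machine 2] = (4+7)/2 = 11/2.
E[X] = (1/2)·(7) + (1/2)·(11/2) = 25/4.

25/4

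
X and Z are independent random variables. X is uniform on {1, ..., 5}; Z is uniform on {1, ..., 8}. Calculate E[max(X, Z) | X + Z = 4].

8/3

P(X + Z = 4) = 3/40.
Summing max(X,Z)·P(x,y) over outcomes with X + Z = 4 gives 1/5.
E[max(X, Z) | X + Z = 4] = (1/5) / (3/40) = 8/3.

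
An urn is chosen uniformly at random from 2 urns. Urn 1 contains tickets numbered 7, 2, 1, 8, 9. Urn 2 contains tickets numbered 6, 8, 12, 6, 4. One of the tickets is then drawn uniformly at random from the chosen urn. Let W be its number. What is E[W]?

63/10

E[W | urn 1] = (7+2+1+8+9)/5 = 27/5.
E[W | urn 2] = (6+8+12+6+4)/5 = 36/5.
By the law of total expectation,
E[W] = (1/2)·(27/5) + (1/2)·(36/5) = 63/10.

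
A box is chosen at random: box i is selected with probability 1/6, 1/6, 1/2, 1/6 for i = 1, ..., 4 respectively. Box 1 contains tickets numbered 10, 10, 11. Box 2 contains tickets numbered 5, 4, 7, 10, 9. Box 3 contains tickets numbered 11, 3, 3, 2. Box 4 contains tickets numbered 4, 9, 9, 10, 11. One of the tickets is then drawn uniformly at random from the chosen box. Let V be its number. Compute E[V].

2411/360

E[V | box 1] = (10+10+11)/3 = 31/3.
E[V | box 2] = (5+4+7+10+9)/5 = 7.
E[V | box 3] = (11+3+3+2)/4 = 19/4.
E[V | box 4] = (4+9+9+10+11)/5 = 43/5.
E[V] = (1/6)·(31/3) + (1/6)·(7) + (1/2)·(19/4) + (1/6)·(43/5) = 2411/360.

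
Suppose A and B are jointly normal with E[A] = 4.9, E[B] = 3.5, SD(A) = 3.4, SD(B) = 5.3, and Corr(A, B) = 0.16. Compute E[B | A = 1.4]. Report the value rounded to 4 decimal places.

For a bivariate normal, E[B | A=x] = μ_B + ρ·(σ_B/σ_A)·(x − μ_A).
E[B | A=1.4] = 3.5 + (0.16)·(5.3/3.4)·(1.4 − (4.9)) = 3.5 + (0.24941)·(-3.5) = 2.6271.

2.6271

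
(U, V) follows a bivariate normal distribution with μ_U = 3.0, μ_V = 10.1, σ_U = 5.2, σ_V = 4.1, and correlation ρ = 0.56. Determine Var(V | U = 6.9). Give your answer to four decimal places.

Var(V | U=x) = (1 − ρ²)·σ_V².
Var(V | U=6.9) = (4.1)²·(1 − (0.56)²) = 16.81·0.6864 = 11.5384.

11.5384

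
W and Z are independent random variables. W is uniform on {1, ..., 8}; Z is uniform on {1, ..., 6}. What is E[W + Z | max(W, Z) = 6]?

102/11

P(max(W, Z) = 6) = 11/48.
Summing (W+Z)·P(x,y) over outcomes with max(W, Z) = 6 gives 17/8.
E[W + Z | max(W, Z) = 6] = (17/8) / (11/48) = 102/11.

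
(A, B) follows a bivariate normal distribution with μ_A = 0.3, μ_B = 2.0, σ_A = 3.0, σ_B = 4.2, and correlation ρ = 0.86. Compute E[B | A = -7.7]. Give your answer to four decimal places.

-7.6320

E[B | A=x] = μ_B + ρ(σ_B/σ_A)(x − μ_A) for jointly normal variables.
E[B | A=-7.7] = 2.0 + (0.86)·(4.2/3.0)·(-7.7 − (0.3)) = 2.0 + (1.204)·(-8) = -7.6320.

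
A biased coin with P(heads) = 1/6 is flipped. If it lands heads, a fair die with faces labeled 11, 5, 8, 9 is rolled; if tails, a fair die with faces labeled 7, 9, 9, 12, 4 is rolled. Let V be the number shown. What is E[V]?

E[V | heads] = (11+5+8+9)/4 = 33/4.
E[V | tails] = (7+9+9+12+4)/5 = 41/5.
By the law of total expectation,
E[V] = (1/6)·(33/4) + (5/6)·(41/5) = 197/24.

197/24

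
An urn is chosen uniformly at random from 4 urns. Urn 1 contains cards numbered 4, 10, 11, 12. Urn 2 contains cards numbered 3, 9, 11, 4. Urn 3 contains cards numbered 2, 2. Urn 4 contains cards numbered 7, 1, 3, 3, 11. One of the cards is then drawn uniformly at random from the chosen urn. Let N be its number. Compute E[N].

E[N | urn 1] = (4+10+11+12)/4 = 37/4.
E[N | urn 2] = (3+9+11+4)/4 = 27/4.
E[N | urn 3] = (2+2)/2 = 2.
E[N | urn 4] = (7+1+3+3+11)/5 = 5.
By the law of total expectation,
E[N] = (1/4)·(37/4) + (1/4)·(27/4) + (1/4)·(2) + (1/4)·(5) = 23/4.

23/4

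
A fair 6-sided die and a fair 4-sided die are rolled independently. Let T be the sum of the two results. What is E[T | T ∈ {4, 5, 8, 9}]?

P(T ∈ {4, 5, 8, 9}) = 1/2.
Σ over the event: 4·1/8 + 5·1/6 + 8·1/8 + 9·1/12 = 37/12.
E[T | T ∈ {4, 5, 8, 9}] = (37/12) / (1/2) = 37/6.

37/6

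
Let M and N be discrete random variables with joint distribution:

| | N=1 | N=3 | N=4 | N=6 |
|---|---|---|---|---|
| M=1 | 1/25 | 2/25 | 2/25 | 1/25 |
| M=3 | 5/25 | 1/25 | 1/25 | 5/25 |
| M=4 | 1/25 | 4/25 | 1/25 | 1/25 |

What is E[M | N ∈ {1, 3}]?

P(N ∈ {1, 3}) = 14/25.
Σ M·P over the event = 1·(1/25) + 1·(2/25) + 3·(5/25) + 3·(1/25) + 4·(1/25) + 4·(4/25) = 41/25.
E[M | N ∈ {1, 3}] = (41/25) / (14/25) = 41/14.

41/14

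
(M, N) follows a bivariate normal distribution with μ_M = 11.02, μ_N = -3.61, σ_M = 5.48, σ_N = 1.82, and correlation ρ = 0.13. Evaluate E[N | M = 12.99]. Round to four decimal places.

E[N | M=x] = μ_N + ρ(σ_N/σ_M)(x − μ_M) for jointly normal variables.
E[N | M=12.99] = -3.61 + (0.13)·(1.82/5.48)·(12.99 − (11.02)) = -3.61 + (0.043175)·(1.97) = -3.5249.

-3.5249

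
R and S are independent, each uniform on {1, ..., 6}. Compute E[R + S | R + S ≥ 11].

Outcomes with R + S ≥ 11: (5,6), (6,5), (6,6), each with probability 1/36.
E[R + S | R + S ≥ 11] = (11 + 11 + 12) / 3 = 34/3.

34/3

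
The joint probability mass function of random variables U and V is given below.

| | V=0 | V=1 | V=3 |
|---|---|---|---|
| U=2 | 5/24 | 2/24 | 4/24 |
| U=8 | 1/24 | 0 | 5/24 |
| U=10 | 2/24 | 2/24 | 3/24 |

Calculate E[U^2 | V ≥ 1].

211/4

P(V ≥ 1) = 2/3.
Σ U^2·P over the event = 4·(2/24) + 4·(4/24) + 64·(5/24) + 100·(2/24) + 100·(3/24) = 211/6.
E[U^2 | V ≥ 1] = (211/6) / (2/3) = 211/4.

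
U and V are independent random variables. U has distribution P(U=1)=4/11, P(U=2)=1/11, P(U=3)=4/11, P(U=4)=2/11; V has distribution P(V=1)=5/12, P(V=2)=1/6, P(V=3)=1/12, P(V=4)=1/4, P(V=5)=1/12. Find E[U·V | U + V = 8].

78/5

P(U + V = 8) = 5/66.
Summing UV·P(x,y) over outcomes with U + V = 8 gives 13/11.
E[U·V | U + V = 8] = (13/11) / (5/66) = 78/5.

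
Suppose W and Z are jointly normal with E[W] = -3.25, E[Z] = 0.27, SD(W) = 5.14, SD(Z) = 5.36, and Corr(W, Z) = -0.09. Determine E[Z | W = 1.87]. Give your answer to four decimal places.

The regression of Z on W has slope ρ·σ_Z/σ_W and passes through (μ_W, μ_Z).
E[Z | W=1.87] = 0.27 + (-0.09)·(5.36/5.14)·(1.87 − (-3.25)) = 0.27 + (-0.093852)·(5.12) = -0.2105.

-0.2105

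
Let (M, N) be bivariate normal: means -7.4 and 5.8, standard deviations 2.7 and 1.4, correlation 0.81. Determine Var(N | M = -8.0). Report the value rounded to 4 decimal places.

For a bivariate normal, Var(N | M=x) = σ_N²(1 − ρ²).
Var(N | M=-8.0) = (1.4)²·(1 − (0.81)²) = 1.96·0.3439 = 0.6740.

0.6740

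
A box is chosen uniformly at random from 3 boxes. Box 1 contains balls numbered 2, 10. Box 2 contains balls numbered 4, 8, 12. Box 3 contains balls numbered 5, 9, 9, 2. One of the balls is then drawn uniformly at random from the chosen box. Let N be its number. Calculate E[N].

27/4

E[N | box 1] = (2+10)/2 = 6.
E[N | box 2] = (4+8+12)/3 = 8.
E[N | box 3] = (5+9+9+2)/4 = 25/4.
E[N] = (1/3)·(6) + (1/3)·(8) + (1/3)·(25/4) = 27/4.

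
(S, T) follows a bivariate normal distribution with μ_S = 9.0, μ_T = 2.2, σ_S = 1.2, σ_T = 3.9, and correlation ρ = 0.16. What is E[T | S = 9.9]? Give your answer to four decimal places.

The regression of T on S has slope ρ·σ_T/σ_S and passes through (μ_S, μ_T).
E[T | S=9.9] = 2.2 + (0.16)·(3.9/1.2)·(9.9 − (9.0)) = 2.2 + (0.52)·(0.9) = 2.6680.

2.6680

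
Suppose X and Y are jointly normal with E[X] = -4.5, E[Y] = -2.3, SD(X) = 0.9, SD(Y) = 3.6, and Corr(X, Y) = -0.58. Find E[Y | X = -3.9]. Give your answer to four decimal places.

E[Y | X=x] = μ_Y + ρ(σ_Y/σ_X)(x − μ_X) for jointly normal variables.
E[Y | X=-3.9] = -2.3 + (-0.58)·(3.6/0.9)·(-3.9 − (-4.5)) = -2.3 + (-2.32)·(0.6) = -3.6920.

-3.6920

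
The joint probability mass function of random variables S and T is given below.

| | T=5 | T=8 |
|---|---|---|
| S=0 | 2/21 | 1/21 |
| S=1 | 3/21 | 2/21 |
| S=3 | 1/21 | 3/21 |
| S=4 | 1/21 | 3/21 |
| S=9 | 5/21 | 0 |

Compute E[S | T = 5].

55/12

P(T = 5) = 4/7.
Σ S·P over the event = 0·(2/21) + 1·(3/21) + 3·(1/21) + 4·(1/21) + 9·(5/21) = 55/21.
E[S | T = 5] = (55/21) / (4/7) = 55/12.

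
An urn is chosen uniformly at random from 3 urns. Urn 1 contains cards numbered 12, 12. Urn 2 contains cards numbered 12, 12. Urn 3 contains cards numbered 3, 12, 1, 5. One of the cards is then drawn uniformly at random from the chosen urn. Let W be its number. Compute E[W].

E[W | urn 1] = (12+12)/2 = 12.
E[W | urn 2] = (12+12)/2 = 12.
E[W | urn 3] = (3+12+1+5)/4 = 21/4.
By the law of total expectation,
E[W] = (1/3)·(12) + (1/3)·(12) + (1/3)·(21/4) = 39/4.

39/4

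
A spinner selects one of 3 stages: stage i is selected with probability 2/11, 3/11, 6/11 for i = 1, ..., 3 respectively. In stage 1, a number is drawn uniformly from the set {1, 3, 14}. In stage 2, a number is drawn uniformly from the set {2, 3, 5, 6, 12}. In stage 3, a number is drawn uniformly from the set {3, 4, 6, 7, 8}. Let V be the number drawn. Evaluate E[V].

312/55

E[V | stage 1] = (1+3+14)/3 = 6.
E[V | stage 2] = (2+3+5+6+12)/5 = 28/5.
E[V | stage 3] = (3+4+6+7+8)/5 = 28/5.
By the law of total expectation,
E[V] = (2/11)·(6) + (3/11)·(28/5) + (6/11)·(28/5) = 312/55.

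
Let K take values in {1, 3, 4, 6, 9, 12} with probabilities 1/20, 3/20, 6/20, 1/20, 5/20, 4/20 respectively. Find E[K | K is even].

78/11

P(K is even) = 11/20.
Σ over the event: 4·3/10 + 6·1/20 + 12·1/5 = 39/10.
E[K | K is even] = (39/10) / (11/20) = 78/11.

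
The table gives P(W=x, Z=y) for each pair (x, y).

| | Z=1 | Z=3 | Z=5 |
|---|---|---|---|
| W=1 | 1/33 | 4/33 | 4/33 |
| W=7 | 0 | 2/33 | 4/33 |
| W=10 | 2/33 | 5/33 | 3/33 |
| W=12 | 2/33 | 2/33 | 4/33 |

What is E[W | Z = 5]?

22/3

P(Z = 5) = 5/11.
Σ W·P over the event = 1·(4/33) + 7·(4/33) + 10·(3/33) + 12·(4/33) = 10/3.
E[W | Z = 5] = (10/3) / (5/11) = 22/3.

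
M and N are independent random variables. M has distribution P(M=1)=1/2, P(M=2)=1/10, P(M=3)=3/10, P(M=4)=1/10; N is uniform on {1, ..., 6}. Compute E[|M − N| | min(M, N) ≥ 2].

37/25

P(min(M, N) ≥ 2) = 5/12.
Summing |M−N|·P(x,y) over outcomes with min(M, N) ≥ 2 gives 37/60.
E[|M − N| | min(M, N) ≥ 2] = (37/60) / (5/12) = 37/25.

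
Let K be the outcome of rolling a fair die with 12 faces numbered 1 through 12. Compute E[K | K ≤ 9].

Given K ≤ 9, K is equally likely to be any of {1, 2, 3, 4, 5, 6, 7, 8, 9}.
E[K | K ≤ 9] = (1 + 2 + 3 + 4 + 5 + 6 + 7 + 8 + 9) / 9 = 5.

5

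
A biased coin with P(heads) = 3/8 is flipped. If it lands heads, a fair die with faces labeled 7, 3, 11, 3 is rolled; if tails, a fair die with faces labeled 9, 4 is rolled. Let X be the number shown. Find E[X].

101/16

E[X | heads] = (7+3+11+3)/4 = 6.
E[X | tails] = (9+4)/2 = 13/2.
By the law of total expectation,
E[X] = (3/8)·(6) + (5/8)·(13/2) = 101/16.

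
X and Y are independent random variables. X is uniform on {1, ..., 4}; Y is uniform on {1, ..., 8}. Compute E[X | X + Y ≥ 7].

25/9

P(X + Y ≥ 7) = 9/16.
Summing X·P(x,y) over outcomes with X + Y ≥ 7 gives 25/16.
E[X | X + Y ≥ 7] = (25/16) / (9/16) = 25/9.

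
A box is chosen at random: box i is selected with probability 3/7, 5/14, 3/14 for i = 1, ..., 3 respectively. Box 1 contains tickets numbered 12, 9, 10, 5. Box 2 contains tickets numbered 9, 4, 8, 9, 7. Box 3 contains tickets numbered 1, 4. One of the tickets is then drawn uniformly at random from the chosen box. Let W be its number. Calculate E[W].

E[W | box 1] = (12+9+10+5)/4 = 9.
E[W | box 2] = (9+4+8+9+7)/5 = 37/5.
E[W | box 3] = (1+4)/2 = 5/2.
By the law of total expectation,
E[W] = (3/7)·(9) + (5/14)·(37/5) + (3/14)·(5/2) = 197/28.

197/28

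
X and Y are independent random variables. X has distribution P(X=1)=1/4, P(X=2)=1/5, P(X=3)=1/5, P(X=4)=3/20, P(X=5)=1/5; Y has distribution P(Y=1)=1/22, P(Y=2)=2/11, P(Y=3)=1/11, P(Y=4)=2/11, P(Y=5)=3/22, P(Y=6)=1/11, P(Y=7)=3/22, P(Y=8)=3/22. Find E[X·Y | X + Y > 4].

P(X + Y > 4) = 381/440.
Summing XY·P(x,y) over outcomes with X + Y > 4 gives 714/55.
E[X·Y | X + Y > 4] = (714/55) / (381/440) = 1904/127.

1904/127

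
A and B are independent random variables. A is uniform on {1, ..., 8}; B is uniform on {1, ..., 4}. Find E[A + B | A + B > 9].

32/3

Outcomes with A + B > 9: (6,4), (7,3), (7,4), (8,2), (8,3), (8,4), each with probability 1/32.
E[A + B | A + B > 9] = (10 + 10 + 11 + 10 + 11 + 12) / 6 = 32/3.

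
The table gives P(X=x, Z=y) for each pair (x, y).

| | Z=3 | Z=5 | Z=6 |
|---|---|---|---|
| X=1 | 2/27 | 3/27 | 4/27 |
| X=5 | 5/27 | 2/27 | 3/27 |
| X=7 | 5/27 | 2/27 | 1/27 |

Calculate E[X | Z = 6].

P(Z = 6) = 8/27.
Summing X·P(X=x,Z=y) over the conditioning event gives 26/27.
E[X | Z = 6] = (26/27) / (8/27) = 13/4.

13/4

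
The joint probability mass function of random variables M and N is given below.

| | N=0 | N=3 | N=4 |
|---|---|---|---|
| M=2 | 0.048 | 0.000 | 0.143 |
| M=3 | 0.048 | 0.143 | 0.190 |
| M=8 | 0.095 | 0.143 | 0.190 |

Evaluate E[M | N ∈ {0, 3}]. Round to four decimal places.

P(N ∈ {0, 3}) = 0.477.
Σ M·P over the event = 2·(0.048) + 3·(0.048) + 3·(0.143) + 8·(0.095) + 8·(0.143) = 2.573.
E[M | N ∈ {0, 3}] = (2.573) / (0.477) = 5.3941.

5.3941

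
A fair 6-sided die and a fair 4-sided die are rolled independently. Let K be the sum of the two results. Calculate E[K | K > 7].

26/3

P(K > 7) = 1/4.
Σ over the event: 8·1/8 + 9·1/12 + 10·1/24 = 13/6.
E[K | K > 7] = (13/6) / (1/4) = 26/3.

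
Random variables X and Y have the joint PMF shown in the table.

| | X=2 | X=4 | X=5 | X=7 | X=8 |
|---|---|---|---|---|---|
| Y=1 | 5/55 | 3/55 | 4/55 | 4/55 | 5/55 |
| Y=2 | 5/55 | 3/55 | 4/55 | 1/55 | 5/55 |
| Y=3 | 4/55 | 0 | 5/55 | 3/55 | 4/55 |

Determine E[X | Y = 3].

P(Y = 3) = 16/55.
Σ X·P over the event = 2·(4/55) + 5·(5/55) + 7·(3/55) + 8·(4/55) = 86/55.
E[X | Y = 3] = (86/55) / (16/55) = 43/8.

43/8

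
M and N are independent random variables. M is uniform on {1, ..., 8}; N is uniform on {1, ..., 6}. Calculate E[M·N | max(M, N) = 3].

27/5

P(max(M, N) = 3) = 5/48.
Summing MN·P(x,y) over outcomes with max(M, N) = 3 gives 9/16.
E[M·N | max(M, N) = 3] = (9/16) / (5/48) = 27/5.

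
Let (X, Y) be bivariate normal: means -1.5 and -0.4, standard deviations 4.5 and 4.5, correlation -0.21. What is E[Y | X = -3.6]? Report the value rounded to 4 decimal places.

0.0410

For a bivariate normal, E[Y | X=x] = μ_Y + ρ·(σ_Y/σ_X)·(x − μ_X).
E[Y | X=-3.6] = -0.4 + (-0.21)·(4.5/4.5)·(-3.6 − (-1.5)) = -0.4 + (-0.21)·(-2.1) = 0.0410.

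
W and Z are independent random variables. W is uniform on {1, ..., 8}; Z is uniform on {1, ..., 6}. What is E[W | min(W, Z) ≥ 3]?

11/2

P(min(W, Z) ≥ 3) = 1/2.
Summing W·P(x,y) over outcomes with min(W, Z) ≥ 3 gives 11/4.
E[W | min(W, Z) ≥ 3] = (11/4) / (1/2) = 11/2.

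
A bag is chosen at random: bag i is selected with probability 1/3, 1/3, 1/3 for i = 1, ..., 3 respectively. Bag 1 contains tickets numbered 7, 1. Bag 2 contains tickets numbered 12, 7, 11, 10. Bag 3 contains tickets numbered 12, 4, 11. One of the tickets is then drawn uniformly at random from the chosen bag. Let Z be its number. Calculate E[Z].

23/3

E[Z | bag 1] = (7+1)/2 = 4.
E[Z | bag 2] = (12+7+11+10)/4 = 10.
E[Z | bag 3] = (12+4+11)/3 = 9.
By the law of total expectation,
E[Z] = (1/3)·(4) + (1/3)·(10) + (1/3)·(9) = 23/3.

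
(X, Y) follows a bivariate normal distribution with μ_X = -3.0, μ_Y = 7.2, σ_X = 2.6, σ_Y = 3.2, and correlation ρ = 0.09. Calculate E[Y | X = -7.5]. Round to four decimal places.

6.7015

For a bivariate normal, E[Y | X=x] = μ_Y + ρ·(σ_Y/σ_X)·(x − μ_X).
E[Y | X=-7.5] = 7.2 + (0.09)·(3.2/2.6)·(-7.5 − (-3.0)) = 7.2 + (0.11077)·(-4.5) = 6.7015.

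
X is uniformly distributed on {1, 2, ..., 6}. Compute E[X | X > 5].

6

Given X > 5, X is equally likely to be any of {6}.
E[X | X > 5] = (6) / 1 = 6.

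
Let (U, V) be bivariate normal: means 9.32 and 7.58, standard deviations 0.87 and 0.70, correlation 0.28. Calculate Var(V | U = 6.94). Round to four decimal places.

0.4516

The conditional variance in a bivariate normal is σ_V²(1 − ρ²), independent of x.
Var(V | U=6.94) = (0.70)²·(1 − (0.28)²) = 0.49·0.9216 = 0.4516.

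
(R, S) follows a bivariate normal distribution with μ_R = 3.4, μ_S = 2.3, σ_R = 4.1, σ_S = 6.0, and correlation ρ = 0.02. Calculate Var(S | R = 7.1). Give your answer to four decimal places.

For a bivariate normal, Var(S | R=x) = σ_S²(1 − ρ²).
Var(S | R=7.1) = (6.0)²·(1 − (0.02)²) = 36·0.9996 = 35.9856.

35.9856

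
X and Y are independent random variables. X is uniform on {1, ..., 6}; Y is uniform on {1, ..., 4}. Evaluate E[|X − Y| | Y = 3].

3/2

Outcomes with Y = 3: (1,3), (2,3), (3,3), (4,3), (5,3), (6,3), each with probability 1/24.
E[|X − Y| | Y = 3] = (2 + 1 + 0 + 1 + 2 + 3) / 6 = 3/2.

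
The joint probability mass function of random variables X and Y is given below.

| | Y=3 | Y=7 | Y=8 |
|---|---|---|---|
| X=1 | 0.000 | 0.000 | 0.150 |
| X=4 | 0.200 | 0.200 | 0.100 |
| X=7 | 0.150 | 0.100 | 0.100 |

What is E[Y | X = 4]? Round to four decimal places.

P(X = 4) = 0.500.
Summing Y·P(X=x,Y=y) over the conditioning event gives 2.800.
E[Y | X = 4] = (2.800) / (0.500) = 5.6000.

5.6000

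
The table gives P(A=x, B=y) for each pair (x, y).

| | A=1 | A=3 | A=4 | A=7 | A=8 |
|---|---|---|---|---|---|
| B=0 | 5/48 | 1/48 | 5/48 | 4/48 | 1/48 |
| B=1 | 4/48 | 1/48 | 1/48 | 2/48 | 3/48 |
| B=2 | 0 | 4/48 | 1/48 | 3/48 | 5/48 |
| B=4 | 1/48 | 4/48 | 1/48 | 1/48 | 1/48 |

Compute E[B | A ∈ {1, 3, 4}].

P(A ∈ {1, 3, 4}) = 7/12.
Summing B·P(A=x,B=y) over the conditioning event gives 5/6.
E[B | A ∈ {1, 3, 4}] = (5/6) / (7/12) = 10/7.

10/7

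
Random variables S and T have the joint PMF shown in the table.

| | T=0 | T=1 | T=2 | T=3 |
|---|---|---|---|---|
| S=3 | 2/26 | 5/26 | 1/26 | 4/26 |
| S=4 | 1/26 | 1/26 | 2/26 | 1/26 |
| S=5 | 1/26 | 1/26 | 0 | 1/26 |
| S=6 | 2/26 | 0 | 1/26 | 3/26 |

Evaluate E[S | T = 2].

17/4

P(T = 2) = 2/13.
Σ S·P over the event = 3·(1/26) + 4·(2/26) + 6·(1/26) = 17/26.
E[S | T = 2] = (17/26) / (2/13) = 17/4.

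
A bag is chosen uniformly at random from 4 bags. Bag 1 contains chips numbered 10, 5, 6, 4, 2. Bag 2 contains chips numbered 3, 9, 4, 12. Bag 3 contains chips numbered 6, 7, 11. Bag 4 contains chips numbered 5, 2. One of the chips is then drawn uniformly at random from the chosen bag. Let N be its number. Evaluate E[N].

E[N | bag 1] = (10+5+6+4+2)/5 = 27/5.
E[N | bag 2] = (3+9+4+12)/4 = 7.
E[N | bag 3] = (6+7+11)/3 = 8.
E[N | bag 4] = (5+2)/2 = 7/2.
E[N] = (1/4)·(27/5) + (1/4)·(7) + (1/4)·(8) + (1/4)·(7/2) = 239/40.

239/40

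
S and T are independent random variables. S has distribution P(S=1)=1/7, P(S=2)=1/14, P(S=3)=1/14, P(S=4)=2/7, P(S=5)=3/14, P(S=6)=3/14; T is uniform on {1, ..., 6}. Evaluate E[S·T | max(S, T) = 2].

5/2

P(max(S, T) = 2) = 1/21.
Summing ST·P(x,y) over outcomes with max(S, T) = 2 gives 5/42.
E[S·T | max(S, T) = 2] = (5/42) / (1/21) = 5/2.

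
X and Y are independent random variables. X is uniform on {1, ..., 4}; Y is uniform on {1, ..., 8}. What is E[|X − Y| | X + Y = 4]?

Outcomes with X + Y = 4: (1,3), (2,2), (3,1), each with probability 1/32.
E[|X − Y| | X + Y = 4] = (2 + 0 + 2) / 3 = 4/3.

4/3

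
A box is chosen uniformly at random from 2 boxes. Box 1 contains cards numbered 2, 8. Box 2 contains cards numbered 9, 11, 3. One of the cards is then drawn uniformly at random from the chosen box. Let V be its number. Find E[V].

19/3

E[V | box 1] = (2+8)/2 = 5.
E[V | box 2] = (9+11+3)/3 = 23/3.
By the law of total expectation,
E[V] = (1/2)·(5) + (1/2)·(23/3) = 19/3.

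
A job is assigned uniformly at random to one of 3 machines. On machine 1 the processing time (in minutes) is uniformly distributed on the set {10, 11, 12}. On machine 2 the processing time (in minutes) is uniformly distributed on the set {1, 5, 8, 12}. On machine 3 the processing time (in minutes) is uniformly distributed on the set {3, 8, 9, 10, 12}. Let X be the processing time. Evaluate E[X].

E[X | machine 1] = (10+11+12)/3 = 11.
E[X | machine 2] = (1+5+8+12)/4 = 13/2.
E[X | machine 3] = (3+8+9+10+12)/5 = 42/5.
By the law of total expectation,
E[X] = (1/3)·(11) + (1/3)·(13/2) + (1/3)·(42/5) = 259/30.

259/30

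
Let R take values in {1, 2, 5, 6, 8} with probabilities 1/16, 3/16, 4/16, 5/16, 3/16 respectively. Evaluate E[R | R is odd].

P(R is odd) = 5/16.
Σ over the event: 1·1/16 + 5·1/4 = 21/16.
E[R | R is odd] = (21/16) / (5/16) = 21/5.

21/5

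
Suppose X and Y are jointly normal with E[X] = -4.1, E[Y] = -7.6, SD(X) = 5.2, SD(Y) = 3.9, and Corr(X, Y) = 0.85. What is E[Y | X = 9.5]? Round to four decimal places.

1.0700

E[Y | X=x] = μ_Y + ρ(σ_Y/σ_X)(x − μ_X) for jointly normal variables.
E[Y | X=9.5] = -7.6 + (0.85)·(3.9/5.2)·(9.5 − (-4.1)) = -7.6 + (0.6375)·(13.6) = 1.0700.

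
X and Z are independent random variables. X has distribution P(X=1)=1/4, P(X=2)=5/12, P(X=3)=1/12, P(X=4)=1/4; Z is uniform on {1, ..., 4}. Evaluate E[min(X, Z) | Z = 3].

P(Z = 3) = 1/4.
Summing min(X,Z)·P(x,y) over outcomes with Z = 3 gives 25/48.
E[min(X, Z) | Z = 3] = (25/48) / (1/4) = 25/12.

25/12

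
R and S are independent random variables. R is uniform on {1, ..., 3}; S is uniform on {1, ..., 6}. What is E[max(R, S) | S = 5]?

5

P(S = 5) = 1/6.
Summing max(R,S)·P(x,y) over outcomes with S = 5 gives 5/6.
E[max(R, S) | S = 5] = (5/6) / (1/6) = 5.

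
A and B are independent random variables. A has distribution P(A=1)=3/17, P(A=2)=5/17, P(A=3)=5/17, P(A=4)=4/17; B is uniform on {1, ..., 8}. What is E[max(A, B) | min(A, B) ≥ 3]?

P(min(A, B) ≥ 3) = 27/68.
Summing max(A,B)·P(x,y) over outcomes with min(A, B) ≥ 3 gives 301/136.
E[max(A, B) | min(A, B) ≥ 3] = (301/136) / (27/68) = 301/54.

301/54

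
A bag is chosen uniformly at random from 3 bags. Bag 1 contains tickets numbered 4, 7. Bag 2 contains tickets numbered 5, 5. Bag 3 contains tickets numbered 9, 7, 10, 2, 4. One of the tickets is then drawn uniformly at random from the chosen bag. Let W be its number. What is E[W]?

E[W | bag 1] = (4+7)/2 = 11/2.
E[W | bag 2] = (5+5)/2 = 5.
E[W | bag 3] = (9+7+10+2+4)/5 = 32/5.
By the law of total expectation,
E[W] = (1/3)·(11/2) + (1/3)·(5) + (1/3)·(32/5) = 169/30.

169/30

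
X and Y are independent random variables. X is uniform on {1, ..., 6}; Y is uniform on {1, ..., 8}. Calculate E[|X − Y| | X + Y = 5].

Outcomes with X + Y = 5: (1,4), (2,3), (3,2), (4,1), each with probability 1/48.
E[|X − Y| | X + Y = 5] = (3 + 1 + 1 + 3) / 4 = 2.

2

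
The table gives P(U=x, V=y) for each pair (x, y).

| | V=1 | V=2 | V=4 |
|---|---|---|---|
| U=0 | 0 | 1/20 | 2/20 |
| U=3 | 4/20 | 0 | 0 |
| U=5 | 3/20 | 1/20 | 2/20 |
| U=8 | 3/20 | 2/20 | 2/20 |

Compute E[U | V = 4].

13/3

P(V = 4) = 3/10.
Summing U·P(U=x,V=y) over the conditioning event gives 13/10.
E[U | V = 4] = (13/10) / (3/10) = 13/3.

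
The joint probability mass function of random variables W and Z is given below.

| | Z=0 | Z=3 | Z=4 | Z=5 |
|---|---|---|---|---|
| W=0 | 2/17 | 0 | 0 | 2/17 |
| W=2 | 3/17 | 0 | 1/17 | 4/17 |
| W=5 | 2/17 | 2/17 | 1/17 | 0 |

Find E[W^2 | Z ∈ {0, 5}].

P(Z ∈ {0, 5}) = 13/17.
Summing W^2·P(W=x,Z=y) over the conditioning event gives 78/17.
E[W^2 | Z ∈ {0, 5}] = (78/17) / (13/17) = 6.

6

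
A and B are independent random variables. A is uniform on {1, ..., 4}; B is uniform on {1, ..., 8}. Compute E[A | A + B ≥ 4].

P(A + B ≥ 4) = 29/32.
Summing A·P(x,y) over outcomes with A + B ≥ 4 gives 19/8.
E[A | A + B ≥ 4] = (19/8) / (29/32) = 76/29.

76/29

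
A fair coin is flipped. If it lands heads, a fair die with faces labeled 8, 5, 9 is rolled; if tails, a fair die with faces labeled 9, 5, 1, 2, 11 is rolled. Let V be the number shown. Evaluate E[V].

97/15

E[V | heads] = (8+5+9)/3 = 22/3.
E[V | tails] = (9+5+1+2+11)/5 = 28/5.
By the law of total expectation,
E[V] = (1/2)·(22/3) + (1/2)·(28/5) = 97/15.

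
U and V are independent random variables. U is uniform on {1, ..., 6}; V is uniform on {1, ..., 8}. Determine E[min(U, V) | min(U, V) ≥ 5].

Outcomes with min(U, V) ≥ 5: (5,5), (5,6), (5,7), (5,8), (6,5), (6,6), (6,7), (6,8), each with probability 1/48.
E[min(U, V) | min(U, V) ≥ 5] = (5 + 5 + 5 + 5 + 5 + 6 + 6 + 6) / 8 = 43/8.

43/8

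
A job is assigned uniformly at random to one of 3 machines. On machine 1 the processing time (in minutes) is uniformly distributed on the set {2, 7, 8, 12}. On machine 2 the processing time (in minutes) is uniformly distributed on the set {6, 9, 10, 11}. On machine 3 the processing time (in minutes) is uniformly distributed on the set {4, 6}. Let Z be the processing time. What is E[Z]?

85/12

E[Z | machine 1] = (2+7+8+12)/4 = 29/4.
E[Z | machine 2] = (6+9+10+11)/4 = 9.
E[Z | machine 3] = (4+6)/2 = 5.
By the law of total expectation,
E[Z] = (1/3)·(29/4) + (1/3)·(9) + (1/3)·(5) = 85/12.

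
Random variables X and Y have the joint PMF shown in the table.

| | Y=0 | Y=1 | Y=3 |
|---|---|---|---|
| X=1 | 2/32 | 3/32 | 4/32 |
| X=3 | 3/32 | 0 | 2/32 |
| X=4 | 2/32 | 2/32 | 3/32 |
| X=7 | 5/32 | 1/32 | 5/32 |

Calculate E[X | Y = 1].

P(Y = 1) = 3/16.
Σ X·P over the event = 1·(3/32) + 4·(2/32) + 7·(1/32) = 9/16.
E[X | Y = 1] = (9/16) / (3/16) = 3.

3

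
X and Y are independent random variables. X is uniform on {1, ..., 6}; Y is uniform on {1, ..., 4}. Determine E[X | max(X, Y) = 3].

12/5

Outcomes with max(X, Y) = 3: (1,3), (2,3), (3,1), (3,2), (3,3), each with probability 1/24.
E[X | max(X, Y) = 3] = (1 + 2 + 3 + 3 + 3) / 5 = 12/5.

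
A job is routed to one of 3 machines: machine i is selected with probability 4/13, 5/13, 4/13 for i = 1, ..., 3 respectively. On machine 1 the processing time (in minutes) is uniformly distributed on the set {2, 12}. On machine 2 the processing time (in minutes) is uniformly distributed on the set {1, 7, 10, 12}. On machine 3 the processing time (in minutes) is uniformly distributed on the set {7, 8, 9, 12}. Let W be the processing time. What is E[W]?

E[W | machine 1] = (2+12)/2 = 7.
E[W | machine 2] = (1+7+10+12)/4 = 15/2.
E[W | machine 3] = (7+8+9+12)/4 = 9.
By the law of total expectation,
E[W] = (4/13)·(7) + (5/13)·(15/2) + (4/13)·(9) = 203/26.

203/26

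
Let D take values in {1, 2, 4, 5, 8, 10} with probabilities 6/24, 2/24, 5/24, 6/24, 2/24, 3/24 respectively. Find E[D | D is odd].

P(D is odd) = 1/2.
Σ over the event: 1·1/4 + 5·1/4 = 3/2.
E[D | D is odd] = (3/2) / (1/2) = 3.

3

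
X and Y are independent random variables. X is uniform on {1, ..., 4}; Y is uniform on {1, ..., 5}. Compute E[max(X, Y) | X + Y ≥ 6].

43/10

Outcomes with X + Y ≥ 6: (1,5), (2,4), (2,5), (3,3), (3,4), (3,5), (4,2), (4,3), (4,4), (4,5), each with probability 1/20.
E[max(X, Y) | X + Y ≥ 6] = (5 + 4 + 5 + 3 + 4 + 5 + 4 + 4 + 4 + 5) / 10 = 43/10.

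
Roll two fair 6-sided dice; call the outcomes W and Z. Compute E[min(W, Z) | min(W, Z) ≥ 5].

Outcomes with min(W, Z) ≥ 5: (5,5), (5,6), (6,5), (6,6), each with probability 1/36.
E[min(W, Z) | min(W, Z) ≥ 5] = (5 + 5 + 5 + 6) / 4 = 21/4.

21/4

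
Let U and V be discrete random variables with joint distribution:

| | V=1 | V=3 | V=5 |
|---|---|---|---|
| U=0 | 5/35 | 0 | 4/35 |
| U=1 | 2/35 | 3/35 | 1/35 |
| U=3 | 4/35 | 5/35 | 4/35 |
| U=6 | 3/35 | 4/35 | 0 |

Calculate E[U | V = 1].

16/7

P(V = 1) = 2/5.
Σ U·P over the event = 0·(5/35) + 1·(2/35) + 3·(4/35) + 6·(3/35) = 32/35.
E[U | V = 1] = (32/35) / (2/5) = 16/7.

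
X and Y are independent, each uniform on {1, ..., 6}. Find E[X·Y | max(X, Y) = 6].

P(max(X, Y) = 6) = 11/36.
Summing XY·P(x,y) over outcomes with max(X, Y) = 6 gives 6.
E[X·Y | max(X, Y) = 6] = (6) / (11/36) = 216/11.

216/11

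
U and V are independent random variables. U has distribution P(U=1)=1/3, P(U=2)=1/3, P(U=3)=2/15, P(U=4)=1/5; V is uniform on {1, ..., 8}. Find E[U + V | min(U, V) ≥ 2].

P(min(U, V) ≥ 2) = 7/12.
Summing (U+V)·P(x,y) over outcomes with min(U, V) ≥ 2 gives 91/20.
E[U + V | min(U, V) ≥ 2] = (91/20) / (7/12) = 39/5.

39/5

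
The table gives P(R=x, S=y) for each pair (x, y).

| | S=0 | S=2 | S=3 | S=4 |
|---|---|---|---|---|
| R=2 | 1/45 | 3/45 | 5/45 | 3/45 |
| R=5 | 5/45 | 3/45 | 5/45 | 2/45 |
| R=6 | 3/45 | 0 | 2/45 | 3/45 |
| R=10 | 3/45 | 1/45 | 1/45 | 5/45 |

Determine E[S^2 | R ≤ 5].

P(R ≤ 5) = 3/5.
Summing S^2·P(R=x,S=y) over the conditioning event gives 194/45.
E[S^2 | R ≤ 5] = (194/45) / (3/5) = 194/27.

194/27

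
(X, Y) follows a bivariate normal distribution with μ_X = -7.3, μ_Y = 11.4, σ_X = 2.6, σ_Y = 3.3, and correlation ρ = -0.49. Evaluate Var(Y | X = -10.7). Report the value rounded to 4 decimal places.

8.2753

The conditional variance in a bivariate normal is σ_Y²(1 − ρ²), independent of x.
Var(Y | X=-10.7) = (3.3)²·(1 − (-0.49)²) = 10.89·0.7599 = 8.2753.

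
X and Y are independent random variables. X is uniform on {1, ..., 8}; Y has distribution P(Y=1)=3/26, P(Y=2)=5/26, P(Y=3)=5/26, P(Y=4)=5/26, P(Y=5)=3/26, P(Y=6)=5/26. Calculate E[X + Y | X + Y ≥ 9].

P(X + Y ≥ 9) = 93/208.
Summing (X+Y)·P(x,y) over outcomes with X + Y ≥ 9 gives 62/13.
E[X + Y | X + Y ≥ 9] = (62/13) / (93/208) = 32/3.

32/3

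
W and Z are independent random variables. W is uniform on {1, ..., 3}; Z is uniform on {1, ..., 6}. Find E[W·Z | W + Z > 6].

Outcomes with W + Z > 6: (1,6), (2,5), (2,6), (3,4), (3,5), (3,6), each with probability 1/18.
E[W·Z | W + Z > 6] = (6 + 10 + 12 + 12 + 15 + 18) / 6 = 73/6.

73/6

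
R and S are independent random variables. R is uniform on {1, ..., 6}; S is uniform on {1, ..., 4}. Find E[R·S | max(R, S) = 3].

Outcomes with max(R, S) = 3: (1,3), (2,3), (3,1), (3,2), (3,3), each with probability 1/24.
E[R·S | max(R, S) = 3] = (3 + 6 + 3 + 6 + 9) / 5 = 27/5.

27/5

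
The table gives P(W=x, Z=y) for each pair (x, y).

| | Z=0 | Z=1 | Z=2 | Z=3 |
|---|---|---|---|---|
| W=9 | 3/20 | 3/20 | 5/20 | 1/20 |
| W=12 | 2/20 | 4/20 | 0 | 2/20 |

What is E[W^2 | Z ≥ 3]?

123

P(Z ≥ 3) = 3/20.
Σ W^2·P over the event = 81·(1/20) + 144·(2/20) = 369/20.
E[W^2 | Z ≥ 3] = (369/20) / (3/20) = 123.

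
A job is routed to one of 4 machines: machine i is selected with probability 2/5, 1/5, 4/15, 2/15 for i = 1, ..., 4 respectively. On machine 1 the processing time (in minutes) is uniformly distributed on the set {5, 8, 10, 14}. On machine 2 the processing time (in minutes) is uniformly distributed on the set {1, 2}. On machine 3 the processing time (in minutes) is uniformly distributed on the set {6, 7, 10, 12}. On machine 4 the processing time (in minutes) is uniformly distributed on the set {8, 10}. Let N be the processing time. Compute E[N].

113/15

E[N | machine 1] = (5+8+10+14)/4 = 37/4.
E[N | machine 2] = (1+2)/2 = 3/2.
E[N | machine 3] = (6+7+10+12)/4 = 35/4.
E[N | machine 4] = (8+10)/2 = 9.
By the law of total expectation,
E[N] = (2/5)·(37/4) + (1/5)·(3/2) + (4/15)·(35/4) + (2/15)·(9) = 113/15.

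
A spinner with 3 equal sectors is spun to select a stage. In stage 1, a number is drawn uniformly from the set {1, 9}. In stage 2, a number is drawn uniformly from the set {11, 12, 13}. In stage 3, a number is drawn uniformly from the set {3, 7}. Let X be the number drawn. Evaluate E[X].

E[X | stage 1] = (1+9)/2 = 5.
E[X | stage 2] = (11+12+13)/3 = 12.
E[X | stage 3] = (3+7)/2 = 5.
By the law of total expectation,
E[X] = (1/3)·(5) + (1/3)·(12) + (1/3)·(5) = 22/3.

22/3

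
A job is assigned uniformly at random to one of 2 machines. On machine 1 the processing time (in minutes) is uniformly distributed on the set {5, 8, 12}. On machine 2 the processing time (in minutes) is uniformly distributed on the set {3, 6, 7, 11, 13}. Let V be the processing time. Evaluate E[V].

49/6

E[V | machine 1] = (5+8+12)/3 = 25/3.
E[V | machine 2] = (3+6+7+11+13)/5 = 8.
E[V] = (1/2)·(25/3) + (1/2)·(8) = 49/6.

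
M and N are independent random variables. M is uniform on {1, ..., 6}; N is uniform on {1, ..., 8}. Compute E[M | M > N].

14/3

P(M > N) = 5/16.
Summing M·P(x,y) over outcomes with M > N gives 35/24.
E[M | M > N] = (35/24) / (5/16) = 14/3.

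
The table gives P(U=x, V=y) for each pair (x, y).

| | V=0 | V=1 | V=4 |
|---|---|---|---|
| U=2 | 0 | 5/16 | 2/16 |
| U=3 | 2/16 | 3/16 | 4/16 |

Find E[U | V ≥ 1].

P(V ≥ 1) = 7/8.
Summing U·P(U=x,V=y) over the conditioning event gives 35/16.
E[U | V ≥ 1] = (35/16) / (7/8) = 5/2.

5/2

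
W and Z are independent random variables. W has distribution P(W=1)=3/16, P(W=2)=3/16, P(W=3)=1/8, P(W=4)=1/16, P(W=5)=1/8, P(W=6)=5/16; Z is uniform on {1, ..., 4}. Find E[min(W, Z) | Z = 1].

P(Z = 1) = 1/4.
Summing min(W,Z)·P(x,y) over outcomes with Z = 1 gives 1/4.
E[min(W, Z) | Z = 1] = (1/4) / (1/4) = 1.

1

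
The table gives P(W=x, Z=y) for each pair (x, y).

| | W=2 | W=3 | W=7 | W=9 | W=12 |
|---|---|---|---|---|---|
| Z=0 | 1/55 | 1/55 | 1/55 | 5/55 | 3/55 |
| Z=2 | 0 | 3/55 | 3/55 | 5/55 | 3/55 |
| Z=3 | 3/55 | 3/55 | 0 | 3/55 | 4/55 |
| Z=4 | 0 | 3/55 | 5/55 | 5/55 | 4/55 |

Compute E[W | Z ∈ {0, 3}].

P(Z ∈ {0, 3}) = 24/55.
Summing W·P(W=x,Z=y) over the conditioning event gives 183/55.
E[W | Z ∈ {0, 3}] = (183/55) / (24/55) = 61/8.

61/8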